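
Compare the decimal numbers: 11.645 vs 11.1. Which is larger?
11.645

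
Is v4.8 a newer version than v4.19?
No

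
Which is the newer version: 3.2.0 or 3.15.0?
3.15.0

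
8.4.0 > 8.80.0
False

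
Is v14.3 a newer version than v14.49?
No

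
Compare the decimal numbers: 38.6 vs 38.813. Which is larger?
38.813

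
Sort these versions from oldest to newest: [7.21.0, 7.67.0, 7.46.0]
[7.21.0, 7.46.0, 7.67.0]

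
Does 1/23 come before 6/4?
Yes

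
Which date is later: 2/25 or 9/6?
9/6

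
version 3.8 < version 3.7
False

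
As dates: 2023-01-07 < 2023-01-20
True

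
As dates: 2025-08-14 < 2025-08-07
False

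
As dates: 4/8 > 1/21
True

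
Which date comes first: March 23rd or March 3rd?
March 3rd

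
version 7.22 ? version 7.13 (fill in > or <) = >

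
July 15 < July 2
False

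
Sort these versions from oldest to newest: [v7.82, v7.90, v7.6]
[v7.6, v7.82, v7.90]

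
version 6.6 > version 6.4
True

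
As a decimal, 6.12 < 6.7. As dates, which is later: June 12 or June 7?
June 12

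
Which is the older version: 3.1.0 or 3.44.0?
3.1.0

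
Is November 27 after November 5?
Yes. Day 27 comes after day 5 in November — this is a date comparison, not a decimal one (the decimal 11.27 would be smaller than 11.5).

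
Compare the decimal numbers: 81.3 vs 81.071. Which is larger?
81.3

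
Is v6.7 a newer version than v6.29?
No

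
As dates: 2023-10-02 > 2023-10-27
False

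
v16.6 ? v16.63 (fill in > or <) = <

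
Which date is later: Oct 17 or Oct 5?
Oct 17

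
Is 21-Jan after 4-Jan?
Yes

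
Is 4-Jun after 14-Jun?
No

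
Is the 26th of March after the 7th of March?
Yes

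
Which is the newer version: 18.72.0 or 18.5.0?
18.72.0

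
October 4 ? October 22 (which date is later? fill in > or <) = <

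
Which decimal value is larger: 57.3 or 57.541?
57.541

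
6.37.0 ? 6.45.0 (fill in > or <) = <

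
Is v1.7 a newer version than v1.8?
No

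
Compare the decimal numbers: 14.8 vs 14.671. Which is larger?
14.8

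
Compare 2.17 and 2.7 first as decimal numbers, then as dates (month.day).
As decimals: 2.17 < 2.7. As dates: 2/17 is later than 2/7 (day 17 > day 7).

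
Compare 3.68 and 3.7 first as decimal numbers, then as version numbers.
As decimals: 3.68 < 3.7. As versions: v3.68 > v3.7 (minor version 68 > 7).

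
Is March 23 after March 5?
Yes. Day 23 comes after day 5 in March — this is a date comparison, not a decimal one (the decimal 3.23 would be smaller than 3.5).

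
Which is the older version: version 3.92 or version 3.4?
version 3.4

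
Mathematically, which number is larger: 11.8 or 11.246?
11.8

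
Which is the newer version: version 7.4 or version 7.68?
version 7.68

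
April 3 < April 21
True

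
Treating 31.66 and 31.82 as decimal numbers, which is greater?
31.82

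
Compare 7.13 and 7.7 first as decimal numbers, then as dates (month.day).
As decimals: 7.13 < 7.7. As dates: 7/13 is later than 7/7 (day 13 > day 7).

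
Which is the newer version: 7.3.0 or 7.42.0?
7.42.0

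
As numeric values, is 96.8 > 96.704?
True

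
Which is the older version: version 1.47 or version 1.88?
version 1.47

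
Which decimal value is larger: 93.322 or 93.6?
93.6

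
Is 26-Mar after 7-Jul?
No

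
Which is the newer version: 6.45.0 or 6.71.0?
6.71.0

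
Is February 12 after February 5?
Yes. Day 12 comes after day 5 in February — this is a date comparison, not a decimal one (the decimal 2.12 would be smaller than 2.5).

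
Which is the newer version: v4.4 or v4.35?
v4.35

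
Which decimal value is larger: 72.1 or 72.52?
72.52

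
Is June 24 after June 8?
Yes. Day 24 comes after day 8 in June — this is a date comparison, not a decimal one (the decimal 6.24 would be smaller than 6.8).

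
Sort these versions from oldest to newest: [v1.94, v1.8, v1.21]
[v1.8, v1.21, v1.94]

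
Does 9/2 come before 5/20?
No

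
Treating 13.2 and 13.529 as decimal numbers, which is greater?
13.529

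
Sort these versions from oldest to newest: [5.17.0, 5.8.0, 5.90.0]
[5.8.0, 5.17.0, 5.90.0]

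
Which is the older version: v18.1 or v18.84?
v18.1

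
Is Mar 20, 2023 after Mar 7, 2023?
Yes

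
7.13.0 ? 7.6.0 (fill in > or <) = >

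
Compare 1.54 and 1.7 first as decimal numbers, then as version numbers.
As decimals: 1.54 < 1.7. As versions: v1.54 > v1.7 (minor version 54 > 7).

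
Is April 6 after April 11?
No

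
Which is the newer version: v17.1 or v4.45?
v17.1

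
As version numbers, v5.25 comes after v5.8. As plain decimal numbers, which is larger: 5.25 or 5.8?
5.8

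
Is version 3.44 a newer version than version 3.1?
Yes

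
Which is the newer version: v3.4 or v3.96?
v3.96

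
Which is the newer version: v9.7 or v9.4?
v9.7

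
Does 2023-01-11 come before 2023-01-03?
No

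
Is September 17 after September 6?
Yes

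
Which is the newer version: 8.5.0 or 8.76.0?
8.76.0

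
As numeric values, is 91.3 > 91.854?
False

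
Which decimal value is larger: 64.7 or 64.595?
64.7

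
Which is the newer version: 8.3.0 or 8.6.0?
8.6.0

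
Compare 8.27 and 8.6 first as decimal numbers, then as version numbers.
As decimals: 8.27 < 8.6. As versions: v8.27 > v8.6 (minor version 27 > 6).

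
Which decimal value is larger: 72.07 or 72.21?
72.21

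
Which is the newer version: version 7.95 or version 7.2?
version 7.95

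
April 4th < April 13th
True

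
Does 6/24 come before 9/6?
Yes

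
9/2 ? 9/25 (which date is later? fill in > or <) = <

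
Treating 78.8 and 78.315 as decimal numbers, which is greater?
78.8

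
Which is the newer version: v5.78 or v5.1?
v5.78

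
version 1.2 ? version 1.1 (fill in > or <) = >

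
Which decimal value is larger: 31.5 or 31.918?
31.918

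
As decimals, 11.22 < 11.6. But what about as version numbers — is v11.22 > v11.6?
True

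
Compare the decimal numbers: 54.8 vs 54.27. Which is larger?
54.8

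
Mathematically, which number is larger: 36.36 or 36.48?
36.48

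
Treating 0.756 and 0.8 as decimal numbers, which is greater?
0.8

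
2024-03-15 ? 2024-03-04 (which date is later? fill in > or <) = >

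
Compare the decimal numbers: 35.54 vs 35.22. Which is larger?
35.54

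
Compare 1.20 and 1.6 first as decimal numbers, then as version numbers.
As decimals: 1.20 < 1.6. As versions: v1.20 > v1.6 (minor version 20 > 6).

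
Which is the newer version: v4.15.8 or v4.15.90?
v4.15.90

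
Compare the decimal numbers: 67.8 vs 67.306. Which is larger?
67.8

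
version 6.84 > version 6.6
True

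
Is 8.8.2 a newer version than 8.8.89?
No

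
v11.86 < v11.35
False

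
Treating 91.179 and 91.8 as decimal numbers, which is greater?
91.8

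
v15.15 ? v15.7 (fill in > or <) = >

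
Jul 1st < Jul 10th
True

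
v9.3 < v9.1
False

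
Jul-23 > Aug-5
False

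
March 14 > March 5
True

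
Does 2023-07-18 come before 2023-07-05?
No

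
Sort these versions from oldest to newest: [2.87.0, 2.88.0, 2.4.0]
[2.4.0, 2.87.0, 2.88.0]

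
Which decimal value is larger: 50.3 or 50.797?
50.797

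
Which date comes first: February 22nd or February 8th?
February 8th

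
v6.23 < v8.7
True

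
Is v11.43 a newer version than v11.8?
Yes. Version numbers are compared segment by segment as integers, not as decimals: minor version 43 > 8, so v11.43 > v11.8 (even though the decimal 11.43 < 11.8).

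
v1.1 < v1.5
True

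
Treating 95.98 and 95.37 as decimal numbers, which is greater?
95.98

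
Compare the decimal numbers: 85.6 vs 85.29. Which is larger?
85.6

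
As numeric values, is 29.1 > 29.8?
False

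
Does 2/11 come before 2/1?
No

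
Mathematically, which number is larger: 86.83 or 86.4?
86.83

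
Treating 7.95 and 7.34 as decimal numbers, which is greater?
7.95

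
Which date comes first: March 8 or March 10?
March 8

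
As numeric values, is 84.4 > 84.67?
False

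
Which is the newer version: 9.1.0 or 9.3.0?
9.3.0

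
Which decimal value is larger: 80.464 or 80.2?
80.464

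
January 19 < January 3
False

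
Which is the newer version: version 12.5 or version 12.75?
version 12.75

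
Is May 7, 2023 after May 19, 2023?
No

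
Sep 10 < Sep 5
False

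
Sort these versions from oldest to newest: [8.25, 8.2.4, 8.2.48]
[8.2.4, 8.2.48, 8.25]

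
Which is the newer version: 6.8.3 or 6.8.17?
6.8.17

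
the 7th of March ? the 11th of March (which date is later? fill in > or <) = <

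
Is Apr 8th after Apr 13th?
No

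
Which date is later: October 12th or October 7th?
October 12th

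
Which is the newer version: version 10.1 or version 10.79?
version 10.79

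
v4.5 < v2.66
False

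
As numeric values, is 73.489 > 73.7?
False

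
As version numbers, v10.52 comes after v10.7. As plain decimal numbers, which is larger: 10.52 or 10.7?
10.7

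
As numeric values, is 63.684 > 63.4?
True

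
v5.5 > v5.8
False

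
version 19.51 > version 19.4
True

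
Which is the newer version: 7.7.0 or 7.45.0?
7.45.0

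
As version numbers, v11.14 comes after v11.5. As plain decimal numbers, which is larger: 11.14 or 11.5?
11.5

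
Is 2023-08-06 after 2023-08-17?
No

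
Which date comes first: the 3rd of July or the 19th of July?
the 3rd of July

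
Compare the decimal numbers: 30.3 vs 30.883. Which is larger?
30.883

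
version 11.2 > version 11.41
False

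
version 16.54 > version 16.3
True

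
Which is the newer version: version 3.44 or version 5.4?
version 5.4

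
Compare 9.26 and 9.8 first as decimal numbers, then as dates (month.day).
As decimals: 9.26 < 9.8. As dates: 9/26 is later than 9/8 (day 26 > day 8).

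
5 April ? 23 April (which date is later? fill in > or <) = <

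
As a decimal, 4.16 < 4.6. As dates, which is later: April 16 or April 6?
April 16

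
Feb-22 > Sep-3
False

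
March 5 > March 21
False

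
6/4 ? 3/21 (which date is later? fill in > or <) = >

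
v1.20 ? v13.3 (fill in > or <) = <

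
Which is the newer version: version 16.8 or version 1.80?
version 16.8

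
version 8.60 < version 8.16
False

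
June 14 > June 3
True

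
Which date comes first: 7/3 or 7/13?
7/3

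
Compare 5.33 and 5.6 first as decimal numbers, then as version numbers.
As decimals: 5.33 < 5.6. As versions: v5.33 > v5.6 (minor version 33 > 6).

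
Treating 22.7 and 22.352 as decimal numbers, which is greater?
22.7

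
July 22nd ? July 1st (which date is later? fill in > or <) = >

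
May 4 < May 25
True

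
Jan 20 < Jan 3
False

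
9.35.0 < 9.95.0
True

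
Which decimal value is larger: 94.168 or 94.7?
94.7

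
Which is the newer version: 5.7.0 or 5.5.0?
5.7.0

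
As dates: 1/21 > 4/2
False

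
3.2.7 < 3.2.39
True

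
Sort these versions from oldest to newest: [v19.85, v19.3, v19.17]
[v19.3, v19.17, v19.85]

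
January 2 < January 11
True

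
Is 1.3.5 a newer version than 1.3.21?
No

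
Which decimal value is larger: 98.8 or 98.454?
98.8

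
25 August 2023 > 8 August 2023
True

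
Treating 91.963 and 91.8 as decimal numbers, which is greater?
91.963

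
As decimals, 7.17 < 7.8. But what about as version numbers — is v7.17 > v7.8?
True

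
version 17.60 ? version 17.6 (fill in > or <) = >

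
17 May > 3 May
True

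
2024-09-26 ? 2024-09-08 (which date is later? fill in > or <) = >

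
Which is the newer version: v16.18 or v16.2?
v16.18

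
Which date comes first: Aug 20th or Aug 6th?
Aug 6th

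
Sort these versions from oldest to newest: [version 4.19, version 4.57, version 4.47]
[version 4.19, version 4.47, version 4.57]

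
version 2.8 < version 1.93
False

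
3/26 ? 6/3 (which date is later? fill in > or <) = <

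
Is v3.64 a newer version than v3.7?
Yes. Version numbers are compared segment by segment as integers, not as decimals: minor version 64 > 7, so v3.64 > v3.7 (even though the decimal 3.64 < 3.7).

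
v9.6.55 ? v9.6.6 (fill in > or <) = >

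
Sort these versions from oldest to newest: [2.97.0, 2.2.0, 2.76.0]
[2.2.0, 2.76.0, 2.97.0]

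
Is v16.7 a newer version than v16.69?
No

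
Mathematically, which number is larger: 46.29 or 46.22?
46.29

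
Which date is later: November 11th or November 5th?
November 11th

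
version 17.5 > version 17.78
False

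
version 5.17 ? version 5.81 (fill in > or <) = <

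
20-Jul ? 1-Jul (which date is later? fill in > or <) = >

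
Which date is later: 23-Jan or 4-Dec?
4-Dec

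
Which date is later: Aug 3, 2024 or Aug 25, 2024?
Aug 25, 2024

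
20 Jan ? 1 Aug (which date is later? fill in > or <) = <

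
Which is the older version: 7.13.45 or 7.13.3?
7.13.3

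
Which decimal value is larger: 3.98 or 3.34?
3.98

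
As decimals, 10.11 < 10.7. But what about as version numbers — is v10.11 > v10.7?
True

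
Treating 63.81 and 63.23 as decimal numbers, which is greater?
63.81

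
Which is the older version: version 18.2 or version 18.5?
version 18.2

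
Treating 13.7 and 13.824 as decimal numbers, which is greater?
13.824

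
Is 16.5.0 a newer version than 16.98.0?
No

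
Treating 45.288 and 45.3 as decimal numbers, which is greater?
45.3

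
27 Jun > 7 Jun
True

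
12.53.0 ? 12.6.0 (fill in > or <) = >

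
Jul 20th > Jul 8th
True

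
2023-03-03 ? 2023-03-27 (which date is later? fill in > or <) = <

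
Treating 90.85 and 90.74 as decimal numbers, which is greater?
90.85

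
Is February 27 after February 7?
Yes. Day 27 comes after day 7 in February — this is a date comparison, not a decimal one (the decimal 2.27 would be smaller than 2.7).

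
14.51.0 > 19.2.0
False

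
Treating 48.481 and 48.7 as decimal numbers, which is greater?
48.7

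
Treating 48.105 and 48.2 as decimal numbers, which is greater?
48.2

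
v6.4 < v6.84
True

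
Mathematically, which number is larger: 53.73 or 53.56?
53.73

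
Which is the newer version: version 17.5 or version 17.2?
version 17.5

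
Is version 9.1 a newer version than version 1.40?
Yes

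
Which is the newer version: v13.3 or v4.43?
v13.3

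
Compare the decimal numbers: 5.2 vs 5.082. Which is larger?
5.2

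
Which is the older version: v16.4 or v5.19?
v5.19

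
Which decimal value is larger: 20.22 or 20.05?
20.22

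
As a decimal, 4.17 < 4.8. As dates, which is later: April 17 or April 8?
April 17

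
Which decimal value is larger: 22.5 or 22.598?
22.598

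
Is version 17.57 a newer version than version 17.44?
Yes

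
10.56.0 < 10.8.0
False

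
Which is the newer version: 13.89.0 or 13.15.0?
13.89.0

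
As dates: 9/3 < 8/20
False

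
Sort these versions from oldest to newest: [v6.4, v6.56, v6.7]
[v6.4, v6.7, v6.56]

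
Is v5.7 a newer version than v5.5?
Yes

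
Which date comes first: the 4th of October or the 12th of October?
the 4th of October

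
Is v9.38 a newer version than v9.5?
Yes. Version numbers are compared segment by segment as integers, not as decimals: minor version 38 > 5, so v9.38 > v9.5 (even though the decimal 9.38 < 9.5).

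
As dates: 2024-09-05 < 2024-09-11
True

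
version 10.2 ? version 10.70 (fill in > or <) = <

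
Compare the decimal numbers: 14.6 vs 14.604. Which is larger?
14.604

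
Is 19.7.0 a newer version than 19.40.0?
No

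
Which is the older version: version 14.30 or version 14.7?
version 14.7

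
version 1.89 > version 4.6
False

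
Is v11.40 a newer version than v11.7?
Yes. Version numbers are compared segment by segment as integers, not as decimals: minor version 40 > 7, so v11.40 > v11.7 (even though the decimal 11.40 < 11.7).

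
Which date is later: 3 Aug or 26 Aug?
26 Aug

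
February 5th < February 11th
True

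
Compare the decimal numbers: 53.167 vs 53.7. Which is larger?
53.7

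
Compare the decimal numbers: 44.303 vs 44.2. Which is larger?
44.303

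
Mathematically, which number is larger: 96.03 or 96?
96.03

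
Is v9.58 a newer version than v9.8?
Yes. Version numbers are compared segment by segment as integers, not as decimals: minor version 58 > 8, so v9.58 > v9.8 (even though the decimal 9.58 < 9.8).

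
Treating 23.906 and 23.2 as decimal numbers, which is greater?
23.906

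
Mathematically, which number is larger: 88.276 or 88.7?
88.7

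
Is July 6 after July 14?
No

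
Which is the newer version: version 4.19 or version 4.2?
version 4.19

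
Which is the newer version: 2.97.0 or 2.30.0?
2.97.0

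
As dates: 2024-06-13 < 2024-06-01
False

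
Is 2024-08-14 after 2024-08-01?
Yes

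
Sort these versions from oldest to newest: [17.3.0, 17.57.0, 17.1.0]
[17.1.0, 17.3.0, 17.57.0]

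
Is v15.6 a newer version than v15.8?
No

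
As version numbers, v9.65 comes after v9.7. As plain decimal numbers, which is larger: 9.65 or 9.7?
9.7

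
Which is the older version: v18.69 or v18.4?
v18.4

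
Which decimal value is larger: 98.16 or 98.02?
98.16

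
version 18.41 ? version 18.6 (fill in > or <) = >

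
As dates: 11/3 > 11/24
False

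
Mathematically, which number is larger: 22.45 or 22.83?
22.83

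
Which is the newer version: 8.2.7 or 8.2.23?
8.2.23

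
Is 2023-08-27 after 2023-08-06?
Yes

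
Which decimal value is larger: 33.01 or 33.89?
33.89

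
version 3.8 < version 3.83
True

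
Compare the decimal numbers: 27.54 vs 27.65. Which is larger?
27.65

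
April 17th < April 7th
False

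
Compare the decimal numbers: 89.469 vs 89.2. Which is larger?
89.469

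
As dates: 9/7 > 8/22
True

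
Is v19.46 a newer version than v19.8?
Yes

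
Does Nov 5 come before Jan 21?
No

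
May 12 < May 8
False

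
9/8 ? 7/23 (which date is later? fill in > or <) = >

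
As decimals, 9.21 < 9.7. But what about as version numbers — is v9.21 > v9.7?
True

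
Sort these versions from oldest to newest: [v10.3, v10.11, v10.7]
[v10.3, v10.7, v10.11]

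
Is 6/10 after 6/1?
Yes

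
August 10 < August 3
False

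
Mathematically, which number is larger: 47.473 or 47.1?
47.473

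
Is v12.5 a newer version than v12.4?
Yes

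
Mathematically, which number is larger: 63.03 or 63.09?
63.09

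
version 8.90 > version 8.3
True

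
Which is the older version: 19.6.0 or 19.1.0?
19.1.0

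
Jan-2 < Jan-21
True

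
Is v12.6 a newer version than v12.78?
No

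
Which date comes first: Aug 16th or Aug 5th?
Aug 5th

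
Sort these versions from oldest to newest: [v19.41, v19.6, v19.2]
[v19.2, v19.6, v19.41]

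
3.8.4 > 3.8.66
False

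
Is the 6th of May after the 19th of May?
No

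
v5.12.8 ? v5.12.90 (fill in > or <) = <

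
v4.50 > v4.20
True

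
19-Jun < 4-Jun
False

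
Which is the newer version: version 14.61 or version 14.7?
version 14.61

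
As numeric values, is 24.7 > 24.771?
False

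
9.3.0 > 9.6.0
False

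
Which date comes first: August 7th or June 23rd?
June 23rd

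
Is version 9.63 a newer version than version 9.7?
Yes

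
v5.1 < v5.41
True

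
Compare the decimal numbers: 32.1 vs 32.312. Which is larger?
32.312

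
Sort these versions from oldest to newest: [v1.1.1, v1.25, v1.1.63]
[v1.1.1, v1.1.63, v1.25]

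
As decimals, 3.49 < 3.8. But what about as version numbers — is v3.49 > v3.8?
True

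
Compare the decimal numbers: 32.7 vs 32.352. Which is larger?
32.7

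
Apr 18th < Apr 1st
False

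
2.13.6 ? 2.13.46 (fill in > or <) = <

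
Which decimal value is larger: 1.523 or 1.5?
1.523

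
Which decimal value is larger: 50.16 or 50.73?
50.73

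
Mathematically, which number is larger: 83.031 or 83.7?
83.7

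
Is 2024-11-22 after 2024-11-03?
Yes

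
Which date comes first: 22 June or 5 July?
22 June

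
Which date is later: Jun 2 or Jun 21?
Jun 21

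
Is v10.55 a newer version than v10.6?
Yes. Version numbers are compared segment by segment as integers, not as decimals: minor version 55 > 6, so v10.55 > v10.6 (even though the decimal 10.55 < 10.6).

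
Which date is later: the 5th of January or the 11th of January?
the 11th of January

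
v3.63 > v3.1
True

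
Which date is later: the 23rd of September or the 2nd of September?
the 23rd of September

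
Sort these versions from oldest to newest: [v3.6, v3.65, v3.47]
[v3.6, v3.47, v3.65]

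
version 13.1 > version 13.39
False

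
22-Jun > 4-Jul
False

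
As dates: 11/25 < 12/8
True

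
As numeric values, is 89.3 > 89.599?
False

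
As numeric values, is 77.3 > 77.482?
False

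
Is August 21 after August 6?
Yes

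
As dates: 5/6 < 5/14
True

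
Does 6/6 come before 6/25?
Yes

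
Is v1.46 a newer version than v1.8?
Yes. Version numbers are compared segment by segment as integers, not as decimals: minor version 46 > 8, so v1.46 > v1.8 (even though the decimal 1.46 < 1.8).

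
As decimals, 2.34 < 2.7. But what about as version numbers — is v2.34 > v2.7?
True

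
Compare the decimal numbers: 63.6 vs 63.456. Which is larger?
63.6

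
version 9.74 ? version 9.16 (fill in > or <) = >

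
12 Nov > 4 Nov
True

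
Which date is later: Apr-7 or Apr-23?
Apr-23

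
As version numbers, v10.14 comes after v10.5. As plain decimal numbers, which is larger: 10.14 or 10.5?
10.5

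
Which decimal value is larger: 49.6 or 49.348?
49.6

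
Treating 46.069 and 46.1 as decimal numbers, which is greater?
46.1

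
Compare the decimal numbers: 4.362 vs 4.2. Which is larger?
4.362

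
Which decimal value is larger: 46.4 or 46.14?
46.4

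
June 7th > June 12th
False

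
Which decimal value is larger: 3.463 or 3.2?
3.463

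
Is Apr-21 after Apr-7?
Yes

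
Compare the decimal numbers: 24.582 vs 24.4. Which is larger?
24.582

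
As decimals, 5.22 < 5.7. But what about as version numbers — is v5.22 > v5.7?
True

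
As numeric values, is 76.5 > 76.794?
False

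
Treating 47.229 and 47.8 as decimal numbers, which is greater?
47.8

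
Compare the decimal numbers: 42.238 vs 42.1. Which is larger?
42.238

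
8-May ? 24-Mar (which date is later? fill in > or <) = >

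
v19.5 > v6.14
True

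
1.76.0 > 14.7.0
False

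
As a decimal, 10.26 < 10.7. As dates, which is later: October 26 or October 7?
October 26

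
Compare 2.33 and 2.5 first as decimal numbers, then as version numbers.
As decimals: 2.33 < 2.5. As versions: v2.33 > v2.5 (minor version 33 > 5).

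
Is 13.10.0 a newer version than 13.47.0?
No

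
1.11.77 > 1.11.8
True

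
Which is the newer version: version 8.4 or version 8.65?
version 8.65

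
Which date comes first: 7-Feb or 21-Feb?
7-Feb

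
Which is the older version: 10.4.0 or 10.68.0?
10.4.0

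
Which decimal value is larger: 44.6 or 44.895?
44.895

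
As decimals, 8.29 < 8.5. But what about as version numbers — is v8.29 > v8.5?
True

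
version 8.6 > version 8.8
False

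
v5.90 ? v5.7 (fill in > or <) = >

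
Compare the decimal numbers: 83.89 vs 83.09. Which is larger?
83.89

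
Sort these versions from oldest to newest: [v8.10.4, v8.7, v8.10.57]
[v8.7, v8.10.4, v8.10.57]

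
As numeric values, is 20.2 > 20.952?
False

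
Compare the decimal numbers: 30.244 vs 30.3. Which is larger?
30.3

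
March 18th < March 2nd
False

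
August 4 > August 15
False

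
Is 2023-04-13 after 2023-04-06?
Yes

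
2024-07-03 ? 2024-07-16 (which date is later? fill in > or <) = <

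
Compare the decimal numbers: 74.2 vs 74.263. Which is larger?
74.263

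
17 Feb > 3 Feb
True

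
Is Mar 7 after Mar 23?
No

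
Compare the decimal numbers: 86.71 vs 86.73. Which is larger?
86.73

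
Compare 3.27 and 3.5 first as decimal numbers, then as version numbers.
As decimals: 3.27 < 3.5. As versions: v3.27 > v3.5 (minor version 27 > 5).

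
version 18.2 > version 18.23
False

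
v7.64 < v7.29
False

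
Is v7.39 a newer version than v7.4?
Yes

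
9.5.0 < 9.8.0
True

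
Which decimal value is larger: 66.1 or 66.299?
66.299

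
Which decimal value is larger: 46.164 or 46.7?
46.7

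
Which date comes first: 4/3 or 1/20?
1/20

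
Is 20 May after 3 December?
No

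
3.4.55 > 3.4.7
True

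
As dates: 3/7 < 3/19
True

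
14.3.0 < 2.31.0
False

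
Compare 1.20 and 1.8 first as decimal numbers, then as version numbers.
As decimals: 1.20 < 1.8. As versions: v1.20 > v1.8 (minor version 20 > 8).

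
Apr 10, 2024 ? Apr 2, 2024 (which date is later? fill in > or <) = >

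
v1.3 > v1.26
False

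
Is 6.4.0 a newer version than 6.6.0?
No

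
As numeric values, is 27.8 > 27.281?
True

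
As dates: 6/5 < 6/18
True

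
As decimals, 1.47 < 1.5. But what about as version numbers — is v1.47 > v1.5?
True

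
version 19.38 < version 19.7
False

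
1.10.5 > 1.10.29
False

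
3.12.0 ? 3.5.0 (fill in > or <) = >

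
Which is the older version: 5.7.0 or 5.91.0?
5.7.0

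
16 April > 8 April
True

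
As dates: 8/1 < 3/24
False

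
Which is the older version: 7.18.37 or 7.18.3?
7.18.3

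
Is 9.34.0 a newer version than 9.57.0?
No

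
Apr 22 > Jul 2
False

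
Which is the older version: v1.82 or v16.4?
v1.82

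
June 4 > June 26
False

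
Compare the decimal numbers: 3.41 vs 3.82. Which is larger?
3.82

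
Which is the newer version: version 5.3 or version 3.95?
version 5.3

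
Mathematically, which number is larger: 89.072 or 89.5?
89.5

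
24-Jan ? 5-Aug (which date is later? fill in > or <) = <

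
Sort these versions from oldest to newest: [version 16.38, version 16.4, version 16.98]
[version 16.4, version 16.38, version 16.98]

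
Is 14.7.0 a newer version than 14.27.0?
No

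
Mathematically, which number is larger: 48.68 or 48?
48.68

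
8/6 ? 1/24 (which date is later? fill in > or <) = >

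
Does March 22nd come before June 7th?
Yes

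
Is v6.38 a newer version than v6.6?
Yes. Version numbers are compared segment by segment as integers, not as decimals: minor version 38 > 6, so v6.38 > v6.6 (even though the decimal 6.38 < 6.6).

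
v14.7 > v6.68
True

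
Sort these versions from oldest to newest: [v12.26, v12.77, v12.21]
[v12.21, v12.26, v12.77]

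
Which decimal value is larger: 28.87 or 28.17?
28.87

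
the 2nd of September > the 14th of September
False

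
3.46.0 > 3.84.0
False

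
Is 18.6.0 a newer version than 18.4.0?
Yes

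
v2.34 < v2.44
True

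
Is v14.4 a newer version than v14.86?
No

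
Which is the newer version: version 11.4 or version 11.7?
version 11.7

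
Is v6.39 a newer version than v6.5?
Yes. Version numbers are compared segment by segment as integers, not as decimals: minor version 39 > 5, so v6.39 > v6.5 (even though the decimal 6.39 < 6.5).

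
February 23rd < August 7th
True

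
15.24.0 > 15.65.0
False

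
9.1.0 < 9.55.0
True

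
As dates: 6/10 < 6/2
False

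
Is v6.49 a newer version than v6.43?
Yes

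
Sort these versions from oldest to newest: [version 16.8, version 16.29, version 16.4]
[version 16.4, version 16.8, version 16.29]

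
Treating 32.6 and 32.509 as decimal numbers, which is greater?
32.6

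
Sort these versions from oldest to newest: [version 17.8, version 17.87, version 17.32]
[version 17.8, version 17.32, version 17.87]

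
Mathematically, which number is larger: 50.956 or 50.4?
50.956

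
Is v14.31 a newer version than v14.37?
No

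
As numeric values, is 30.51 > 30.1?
True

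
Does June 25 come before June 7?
No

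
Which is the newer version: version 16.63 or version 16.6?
version 16.63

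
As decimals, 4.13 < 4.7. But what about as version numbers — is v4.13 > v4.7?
True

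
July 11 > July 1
True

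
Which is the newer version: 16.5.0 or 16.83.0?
16.83.0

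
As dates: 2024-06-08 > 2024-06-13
False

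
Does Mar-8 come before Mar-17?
Yes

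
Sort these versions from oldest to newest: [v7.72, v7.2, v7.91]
[v7.2, v7.72, v7.91]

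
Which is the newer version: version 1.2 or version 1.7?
version 1.7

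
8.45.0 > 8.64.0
False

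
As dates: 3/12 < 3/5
False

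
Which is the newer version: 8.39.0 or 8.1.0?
8.39.0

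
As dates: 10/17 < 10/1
False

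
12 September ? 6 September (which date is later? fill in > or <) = >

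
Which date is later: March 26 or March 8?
March 26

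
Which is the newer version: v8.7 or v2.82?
v8.7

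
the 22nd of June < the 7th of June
False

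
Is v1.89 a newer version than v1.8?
Yes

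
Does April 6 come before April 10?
Yes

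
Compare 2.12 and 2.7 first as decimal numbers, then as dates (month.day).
As decimals: 2.12 < 2.7. As dates: 2/12 is later than 2/7 (day 12 > day 7).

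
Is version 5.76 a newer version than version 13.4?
No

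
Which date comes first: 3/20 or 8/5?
3/20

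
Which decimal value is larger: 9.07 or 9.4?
9.4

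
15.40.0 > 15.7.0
True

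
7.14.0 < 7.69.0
True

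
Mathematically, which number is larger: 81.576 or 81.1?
81.576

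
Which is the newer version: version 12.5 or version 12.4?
version 12.5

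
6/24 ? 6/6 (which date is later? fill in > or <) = >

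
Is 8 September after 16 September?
No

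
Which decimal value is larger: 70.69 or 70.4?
70.69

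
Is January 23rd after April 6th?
No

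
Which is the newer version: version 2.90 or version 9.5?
version 9.5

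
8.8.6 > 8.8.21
False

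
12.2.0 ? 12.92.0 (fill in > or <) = <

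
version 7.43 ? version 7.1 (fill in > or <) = >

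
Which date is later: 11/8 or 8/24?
11/8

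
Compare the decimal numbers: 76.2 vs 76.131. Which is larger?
76.2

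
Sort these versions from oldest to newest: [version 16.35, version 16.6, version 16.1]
[version 16.1, version 16.6, version 16.35]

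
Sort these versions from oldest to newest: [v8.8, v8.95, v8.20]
[v8.8, v8.20, v8.95]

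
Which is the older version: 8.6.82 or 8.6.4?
8.6.4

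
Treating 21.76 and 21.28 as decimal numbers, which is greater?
21.76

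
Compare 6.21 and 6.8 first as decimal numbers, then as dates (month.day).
As decimals: 6.21 < 6.8. As dates: 6/21 is later than 6/8 (day 21 > day 8).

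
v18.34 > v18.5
True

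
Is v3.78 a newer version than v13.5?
No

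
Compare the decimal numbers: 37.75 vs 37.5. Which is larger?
37.75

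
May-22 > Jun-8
False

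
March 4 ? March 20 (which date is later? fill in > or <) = <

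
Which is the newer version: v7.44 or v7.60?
v7.60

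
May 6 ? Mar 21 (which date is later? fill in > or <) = >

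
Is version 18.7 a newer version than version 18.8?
No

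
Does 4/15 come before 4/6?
No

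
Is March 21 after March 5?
Yes. Day 21 comes after day 5 in March — this is a date comparison, not a decimal one (the decimal 3.21 would be smaller than 3.5).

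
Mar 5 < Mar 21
True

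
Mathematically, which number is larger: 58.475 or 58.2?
58.475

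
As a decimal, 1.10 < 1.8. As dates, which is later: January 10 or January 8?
January 10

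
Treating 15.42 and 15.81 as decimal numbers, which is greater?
15.81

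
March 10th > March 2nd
True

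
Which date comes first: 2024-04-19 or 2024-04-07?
2024-04-07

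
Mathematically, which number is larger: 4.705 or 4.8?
4.8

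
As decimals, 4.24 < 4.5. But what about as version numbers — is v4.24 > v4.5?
True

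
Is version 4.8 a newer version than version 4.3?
Yes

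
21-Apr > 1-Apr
True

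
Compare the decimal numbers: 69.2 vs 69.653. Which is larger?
69.653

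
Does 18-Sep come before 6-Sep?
No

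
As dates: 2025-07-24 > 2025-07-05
True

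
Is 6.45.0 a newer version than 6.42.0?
Yes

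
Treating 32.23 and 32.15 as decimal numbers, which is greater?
32.23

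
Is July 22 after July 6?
Yes. Day 22 comes after day 6 in July — this is a date comparison, not a decimal one (the decimal 7.22 would be smaller than 7.6).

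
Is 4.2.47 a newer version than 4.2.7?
Yes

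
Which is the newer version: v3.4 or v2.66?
v3.4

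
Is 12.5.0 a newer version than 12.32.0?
No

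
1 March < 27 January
False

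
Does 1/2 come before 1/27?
Yes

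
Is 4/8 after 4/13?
No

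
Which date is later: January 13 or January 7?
January 13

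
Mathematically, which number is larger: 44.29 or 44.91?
44.91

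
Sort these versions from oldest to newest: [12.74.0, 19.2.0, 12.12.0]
[12.12.0, 12.74.0, 19.2.0]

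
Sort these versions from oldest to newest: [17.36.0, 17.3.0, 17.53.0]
[17.3.0, 17.36.0, 17.53.0]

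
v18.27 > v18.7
True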